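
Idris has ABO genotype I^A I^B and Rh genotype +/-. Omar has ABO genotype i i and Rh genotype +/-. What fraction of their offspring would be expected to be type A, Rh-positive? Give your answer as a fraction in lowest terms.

3/8

ABO cross I^A I^B × i i → offspring phenotypes: 1/2 A, 1/2 B.
Rh cross +/- × +/- → 3/4 Rh+, 1/4 Rh-.
Independent loci: P(type A, Rh-positive) = 1/2 × 3/4 = 3/8.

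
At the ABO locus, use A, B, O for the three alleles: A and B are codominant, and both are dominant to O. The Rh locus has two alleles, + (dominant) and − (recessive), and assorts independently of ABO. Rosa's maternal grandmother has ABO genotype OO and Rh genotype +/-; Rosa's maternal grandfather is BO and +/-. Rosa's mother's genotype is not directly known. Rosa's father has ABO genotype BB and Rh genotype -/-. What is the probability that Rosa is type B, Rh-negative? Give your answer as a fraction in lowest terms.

Rosa's mother's ABO genotype from OO × BO: 1/2 BO, 1/2 OO.
Crossing each possibility with the father BB and summing P(type B): 1/2·1 + 1/2·1 = 1.
Similarly for Rh via the mother's Rh distribution: P(Rh-) = 1/2.
Independent loci: 1 × 1/2 = 1/2.

1/2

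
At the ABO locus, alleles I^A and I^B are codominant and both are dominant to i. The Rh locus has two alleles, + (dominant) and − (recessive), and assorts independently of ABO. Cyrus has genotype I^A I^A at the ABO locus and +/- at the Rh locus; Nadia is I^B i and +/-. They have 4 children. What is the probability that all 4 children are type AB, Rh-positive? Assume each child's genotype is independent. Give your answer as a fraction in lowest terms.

ABO cross I^A I^A × I^B i → 1/2 A, 1/2 AB.
Rh cross +/- × +/- → 3/4 Rh+, 1/4 Rh-; so P(type AB, Rh-positive) = 1/2 × 3/4 = 3/8 per child.
All 4 independent: (3/8)^4 = 81/4096.

81/4096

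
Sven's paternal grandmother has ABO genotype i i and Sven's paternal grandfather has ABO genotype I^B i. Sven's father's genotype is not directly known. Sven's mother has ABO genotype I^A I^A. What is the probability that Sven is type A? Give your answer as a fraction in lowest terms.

3/4

Sven's father's ABO genotype from i i × I^B i: 1/2 I^B i, 1/2 i i.
Crossing each possibility with the mother I^A I^A and summing P(type A): 1/2·1/2 + 1/2·1 = 3/4.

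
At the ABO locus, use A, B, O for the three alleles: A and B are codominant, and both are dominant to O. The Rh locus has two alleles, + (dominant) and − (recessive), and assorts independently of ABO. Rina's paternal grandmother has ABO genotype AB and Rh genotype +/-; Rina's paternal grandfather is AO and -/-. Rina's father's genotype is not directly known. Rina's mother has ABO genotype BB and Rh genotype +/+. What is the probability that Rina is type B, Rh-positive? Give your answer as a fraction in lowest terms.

Rina's father's ABO genotype from AB × AO: 1/4 AA, 1/4 AB, 1/4 AO, 1/4 BO.
Crossing each possibility with the mother BB and summing P(type B): 1/4·0 + 1/4·1/2 + 1/4·1/2 + 1/4·1 = 1/2.
Similarly for Rh via the father's Rh distribution: P(Rh+) = 1.
Independent loci: 1/2 × 1 = 1/2.

1/2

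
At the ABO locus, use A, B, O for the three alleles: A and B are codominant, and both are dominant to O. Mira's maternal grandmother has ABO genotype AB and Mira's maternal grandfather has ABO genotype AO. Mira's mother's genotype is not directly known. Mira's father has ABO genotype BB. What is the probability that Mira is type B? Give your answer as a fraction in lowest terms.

1/2

Mira's mother's ABO genotype from AB × AO: 1/4 AA, 1/4 AB, 1/4 AO, 1/4 BO.
Crossing each possibility with the father BB and summing P(type B): 1/4·0 + 1/4·1/2 + 1/4·1/2 + 1/4·1 = 1/2.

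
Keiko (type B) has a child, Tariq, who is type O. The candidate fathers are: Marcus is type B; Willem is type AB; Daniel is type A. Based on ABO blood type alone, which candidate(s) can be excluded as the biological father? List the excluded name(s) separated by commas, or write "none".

Willem

A candidate is excluded only if no genotype consistent with his phenotype could produce a type O child with a type B mother.
Willem (type AB): no genotype consistent with that phenotype can produce a type-O child with a type-B mother.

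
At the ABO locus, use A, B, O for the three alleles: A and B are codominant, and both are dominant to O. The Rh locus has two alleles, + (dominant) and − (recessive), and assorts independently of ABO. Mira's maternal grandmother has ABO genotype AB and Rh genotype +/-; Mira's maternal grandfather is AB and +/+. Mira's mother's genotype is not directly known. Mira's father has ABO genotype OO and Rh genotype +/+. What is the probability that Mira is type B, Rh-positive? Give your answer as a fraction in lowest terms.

Mira's mother's ABO genotype from AB × AB: 1/4 AA, 1/2 AB, 1/4 BB.
Crossing each possibility with the father OO and summing P(type B): 1/4·0 + 1/2·1/2 + 1/4·1 = 1/2.
Similarly for Rh via the mother's Rh distribution: P(Rh+) = 1.
Independent loci: 1/2 × 1 = 1/2.

1/2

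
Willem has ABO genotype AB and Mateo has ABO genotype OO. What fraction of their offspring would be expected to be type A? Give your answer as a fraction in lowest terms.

ABO cross AB × OO → offspring phenotypes: 1/2 A, 1/2 B.
So P(type A) = 1/2.

1/2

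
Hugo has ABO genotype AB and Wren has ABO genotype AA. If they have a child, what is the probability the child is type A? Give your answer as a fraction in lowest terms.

ABO cross AB × AA → offspring phenotypes: 1/2 A, 1/2 AB.
So P(type A) = 1/2.

1/2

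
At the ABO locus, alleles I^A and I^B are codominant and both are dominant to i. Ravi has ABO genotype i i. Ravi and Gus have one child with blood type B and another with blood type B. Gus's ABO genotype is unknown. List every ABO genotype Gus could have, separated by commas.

I^A I^B, I^B I^B, I^B i

For each candidate genotype of Gus, check whether crossing it with i i can produce every observed child phenotype.
  I^A I^A → possible child types {A} ✗
  I^A I^B → possible child types {A, B} ✓
  I^A i → possible child types {O, A} ✗
  I^B I^B → possible child types {B} ✓
  I^B i → possible child types {O, B} ✓
  i i → possible child types {O} ✗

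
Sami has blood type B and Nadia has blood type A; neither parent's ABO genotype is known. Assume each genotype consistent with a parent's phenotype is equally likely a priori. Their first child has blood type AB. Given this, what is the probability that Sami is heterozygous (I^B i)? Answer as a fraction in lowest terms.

Possible genotypes: Sami ∈ {I^B I^B, I^B i}; Nadia ∈ {I^A I^A, I^A i}.
Weight each parental genotype pair by prior × P(type-AB child):
  I^B I^B × I^A I^A: posterior weight 4/9.
  I^B I^B × I^A i: posterior weight 2/9.
  I^B i × I^A I^A: posterior weight 2/9.
  I^B i × I^A i: posterior weight 1/9.
Sum the posterior weight over pairs where Sami is I^B i: 1/3.

1/3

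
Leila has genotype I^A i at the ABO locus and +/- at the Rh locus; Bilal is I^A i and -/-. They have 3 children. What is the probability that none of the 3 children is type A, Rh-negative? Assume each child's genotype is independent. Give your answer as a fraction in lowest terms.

125/512

ABO cross I^A i × I^A i → 1/4 O, 3/4 A.
Rh cross +/- × -/- → 1/2 Rh+, 1/2 Rh-; so P(type A, Rh-negative) = 3/4 × 1/2 = 3/8 per child.
P(not type A, Rh-negative) = 5/8 for one child; (5/8)^3 = 125/512.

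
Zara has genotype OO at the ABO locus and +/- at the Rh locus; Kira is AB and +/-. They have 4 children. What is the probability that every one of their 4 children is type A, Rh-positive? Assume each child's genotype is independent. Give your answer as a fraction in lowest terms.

ABO cross OO × AB → 1/2 A, 1/2 B.
Rh cross +/- × +/- → 3/4 Rh+, 1/4 Rh-; so P(type A, Rh-positive) = 1/2 × 3/4 = 3/8 per child.
All 4 independent: (3/8)^4 = 81/4096.

81/4096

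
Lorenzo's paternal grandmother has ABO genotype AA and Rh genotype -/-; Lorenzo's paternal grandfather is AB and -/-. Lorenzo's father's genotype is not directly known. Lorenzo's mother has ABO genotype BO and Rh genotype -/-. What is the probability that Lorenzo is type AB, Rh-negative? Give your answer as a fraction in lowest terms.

3/8

Lorenzo's father's ABO genotype from AA × AB: 1/2 AA, 1/2 AB.
Crossing each possibility with the mother BO and summing P(type AB): 1/2·1/2 + 1/2·1/4 = 3/8.
Similarly for Rh via the father's Rh distribution: P(Rh-) = 1.
Independent loci: 3/8 × 1 = 3/8.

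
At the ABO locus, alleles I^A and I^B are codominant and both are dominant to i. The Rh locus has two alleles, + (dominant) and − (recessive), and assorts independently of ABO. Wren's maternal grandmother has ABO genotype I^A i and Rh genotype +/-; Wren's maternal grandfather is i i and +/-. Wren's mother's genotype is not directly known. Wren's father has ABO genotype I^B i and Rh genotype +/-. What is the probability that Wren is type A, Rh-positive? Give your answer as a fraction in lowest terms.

3/32

Wren's mother's ABO genotype from I^A i × i i: 1/2 I^A i, 1/2 i i.
Crossing each possibility with the father I^B i and summing P(type A): 1/2·1/4 + 1/2·0 = 1/8.
Similarly for Rh via the mother's Rh distribution: P(Rh+) = 3/4.
Independent loci: 1/8 × 3/4 = 3/32.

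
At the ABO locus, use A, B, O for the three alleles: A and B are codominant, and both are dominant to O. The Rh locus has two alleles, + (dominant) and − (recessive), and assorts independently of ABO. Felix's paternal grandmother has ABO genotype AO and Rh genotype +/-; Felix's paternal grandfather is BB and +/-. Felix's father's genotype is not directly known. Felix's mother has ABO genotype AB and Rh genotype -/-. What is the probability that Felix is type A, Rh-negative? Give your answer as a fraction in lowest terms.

Felix's father's ABO genotype from AO × BB: 1/2 AB, 1/2 BO.
Crossing each possibility with the mother AB and summing P(type A): 1/2·1/4 + 1/2·1/4 = 1/4.
Similarly for Rh via the father's Rh distribution: P(Rh-) = 1/2.
Independent loci: 1/4 × 1/2 = 1/8.

1/8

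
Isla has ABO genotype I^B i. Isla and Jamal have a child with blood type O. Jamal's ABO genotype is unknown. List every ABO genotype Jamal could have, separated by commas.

I^A i, I^B i, i i

For each candidate genotype of Jamal, check whether crossing it with I^B i can produce every observed child phenotype.
  I^A I^A → possible child types {A, AB} ✗
  I^A I^B → possible child types {A, B, AB} ✗
  I^A i → possible child types {O, A, B, AB} ✓
  I^B I^B → possible child types {B} ✗
  I^B i → possible child types {O, B} ✓
  i i → possible child types {O, B} ✓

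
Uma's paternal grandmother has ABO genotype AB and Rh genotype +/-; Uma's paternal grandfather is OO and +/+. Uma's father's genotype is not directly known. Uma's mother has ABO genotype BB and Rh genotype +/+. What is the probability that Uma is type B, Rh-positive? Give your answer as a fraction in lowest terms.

Uma's father's ABO genotype from AB × OO: 1/2 AO, 1/2 BO.
Crossing each possibility with the mother BB and summing P(type B): 1/2·1/2 + 1/2·1 = 3/4.
Similarly for Rh via the father's Rh distribution: P(Rh+) = 1.
Independent loci: 3/4 × 1 = 3/4.

3/4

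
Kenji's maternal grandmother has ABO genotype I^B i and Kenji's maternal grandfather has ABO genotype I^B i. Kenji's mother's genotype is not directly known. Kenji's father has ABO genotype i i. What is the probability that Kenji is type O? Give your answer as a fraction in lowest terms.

Kenji's mother's ABO genotype from I^B i × I^B i: 1/4 I^B I^B, 1/2 I^B i, 1/4 i i.
Crossing each possibility with the father i i and summing P(type O): 1/4·0 + 1/2·1/2 + 1/4·1 = 1/2.

1/2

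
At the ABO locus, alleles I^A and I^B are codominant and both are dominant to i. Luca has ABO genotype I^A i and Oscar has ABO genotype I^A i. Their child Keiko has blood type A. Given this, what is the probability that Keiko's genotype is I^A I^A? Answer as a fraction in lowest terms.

1/3

Cross I^A i × I^A i → 1/4 I^A I^A, 1/2 I^A i, 1/4 i i.
Type-A genotypes among offspring: I^A I^A (1/4), I^A i (1/2); total 3/4.
P(I^A I^A | type A) = (1/4) / (3/4) = 1/3.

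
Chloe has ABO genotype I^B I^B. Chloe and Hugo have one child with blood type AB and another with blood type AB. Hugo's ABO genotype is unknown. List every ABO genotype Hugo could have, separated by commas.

For each candidate genotype of Hugo, check whether crossing it with I^B I^B can produce every observed child phenotype.
  I^A I^A → possible child types {AB} ✓
  I^A I^B → possible child types {B, AB} ✓
  I^A i → possible child types {B, AB} ✓
  I^B I^B → possible child types {B} ✗
  I^B i → possible child types {B} ✗
  i i → possible child types {B} ✗

I^A I^A, I^A I^B, I^A i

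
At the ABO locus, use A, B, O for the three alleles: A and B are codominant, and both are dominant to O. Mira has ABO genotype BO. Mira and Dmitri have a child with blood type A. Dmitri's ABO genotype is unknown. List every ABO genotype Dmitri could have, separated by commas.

AA, AB, AO

For each candidate genotype of Dmitri, check whether crossing it with BO can produce every observed child phenotype.
  AA → possible child types {A, AB} ✓
  AB → possible child types {A, B, AB} ✓
  AO → possible child types {O, A, B, AB} ✓
  BB → possible child types {B} ✗
  BO → possible child types {O, B} ✗
  OO → possible child types {O, B} ✗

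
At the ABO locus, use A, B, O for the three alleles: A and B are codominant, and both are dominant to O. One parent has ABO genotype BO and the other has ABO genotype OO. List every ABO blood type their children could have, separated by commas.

Gametes from BO × OO give offspring ABO genotypes BO, OO, i.e. phenotypes O, B.

O, B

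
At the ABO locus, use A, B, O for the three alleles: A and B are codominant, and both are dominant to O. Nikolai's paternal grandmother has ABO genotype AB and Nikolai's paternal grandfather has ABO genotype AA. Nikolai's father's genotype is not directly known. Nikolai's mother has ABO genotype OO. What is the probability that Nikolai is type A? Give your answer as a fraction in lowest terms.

3/4

Nikolai's father's ABO genotype from AB × AA: 1/2 AA, 1/2 AB.
Crossing each possibility with the mother OO and summing P(type A): 1/2·1 + 1/2·1/2 = 3/4.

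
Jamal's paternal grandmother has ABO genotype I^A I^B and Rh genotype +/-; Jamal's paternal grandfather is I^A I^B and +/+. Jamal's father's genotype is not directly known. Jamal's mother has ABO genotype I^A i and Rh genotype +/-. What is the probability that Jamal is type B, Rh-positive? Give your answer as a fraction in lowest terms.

7/32

Jamal's father's ABO genotype from I^A I^B × I^A I^B: 1/4 I^A I^A, 1/2 I^A I^B, 1/4 I^B I^B.
Crossing each possibility with the mother I^A i and summing P(type B): 1/4·0 + 1/2·1/4 + 1/4·1/2 = 1/4.
Similarly for Rh via the father's Rh distribution: P(Rh+) = 7/8.
Independent loci: 1/4 × 7/8 = 7/32.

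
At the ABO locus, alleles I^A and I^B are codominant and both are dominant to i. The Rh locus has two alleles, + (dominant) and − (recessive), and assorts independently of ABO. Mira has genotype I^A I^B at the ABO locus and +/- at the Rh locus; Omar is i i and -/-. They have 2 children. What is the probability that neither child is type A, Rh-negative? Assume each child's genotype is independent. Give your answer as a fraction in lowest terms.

ABO cross I^A I^B × i i → 1/2 A, 1/2 B.
Rh cross +/- × -/- → 1/2 Rh+, 1/2 Rh-; so P(type A, Rh-negative) = 1/2 × 1/2 = 1/4 per child.
P(not type A, Rh-negative) = 3/4 for one child; (3/4)^2 = 9/16.

9/16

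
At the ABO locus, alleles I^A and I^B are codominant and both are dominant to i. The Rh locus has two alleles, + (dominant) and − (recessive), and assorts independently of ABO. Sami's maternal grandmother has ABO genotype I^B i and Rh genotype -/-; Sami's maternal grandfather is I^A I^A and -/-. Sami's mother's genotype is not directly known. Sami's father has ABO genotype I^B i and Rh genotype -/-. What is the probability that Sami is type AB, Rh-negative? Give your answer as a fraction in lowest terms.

Sami's mother's ABO genotype from I^B i × I^A I^A: 1/2 I^A I^B, 1/2 I^A i.
Crossing each possibility with the father I^B i and summing P(type AB): 1/2·1/4 + 1/2·1/4 = 1/4.
Similarly for Rh via the mother's Rh distribution: P(Rh-) = 1.
Independent loci: 1/4 × 1 = 1/4.

1/4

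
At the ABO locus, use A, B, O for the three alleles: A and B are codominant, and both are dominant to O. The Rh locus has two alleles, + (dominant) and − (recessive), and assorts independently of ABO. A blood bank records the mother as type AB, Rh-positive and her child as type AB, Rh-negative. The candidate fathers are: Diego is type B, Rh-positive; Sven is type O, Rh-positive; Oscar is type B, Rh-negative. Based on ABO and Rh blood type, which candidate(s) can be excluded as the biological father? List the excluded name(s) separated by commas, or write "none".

Sven

A candidate is excluded only if no genotype consistent with his phenotype could produce a type AB, Rh-negative child with a type AB, Rh-positive mother.
Sven (type O, Rh+): no genotype consistent with that phenotype can produce a type-AB Rh- child with a type-AB mother.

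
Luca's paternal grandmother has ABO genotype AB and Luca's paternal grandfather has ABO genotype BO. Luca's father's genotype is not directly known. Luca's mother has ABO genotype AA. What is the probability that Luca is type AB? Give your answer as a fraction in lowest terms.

Luca's father's ABO genotype from AB × BO: 1/4 AB, 1/4 AO, 1/4 BB, 1/4 BO.
Crossing each possibility with the mother AA and summing P(type AB): 1/4·1/2 + 1/4·0 + 1/4·1 + 1/4·1/2 = 1/2.

1/2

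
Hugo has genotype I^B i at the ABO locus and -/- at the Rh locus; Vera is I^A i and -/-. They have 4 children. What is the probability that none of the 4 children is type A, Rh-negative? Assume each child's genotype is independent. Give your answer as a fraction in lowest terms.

81/256

ABO cross I^B i × I^A i → 1/4 O, 1/4 A, 1/4 B, 1/4 AB.
Rh cross -/- × -/- → 1 Rh-; so P(type A, Rh-negative) = 1/4 × 1 = 1/4 per child.
P(not type A, Rh-negative) = 3/4 for one child; (3/4)^4 = 81/256.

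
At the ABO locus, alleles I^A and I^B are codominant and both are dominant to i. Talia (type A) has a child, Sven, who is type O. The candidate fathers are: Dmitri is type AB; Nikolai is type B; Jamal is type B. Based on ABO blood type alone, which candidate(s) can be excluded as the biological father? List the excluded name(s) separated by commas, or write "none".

Dmitri

A candidate is excluded only if no genotype consistent with his phenotype could produce a type O child with a type A mother.
Dmitri (type AB): no genotype consistent with that phenotype can produce a type-O child with a type-A mother.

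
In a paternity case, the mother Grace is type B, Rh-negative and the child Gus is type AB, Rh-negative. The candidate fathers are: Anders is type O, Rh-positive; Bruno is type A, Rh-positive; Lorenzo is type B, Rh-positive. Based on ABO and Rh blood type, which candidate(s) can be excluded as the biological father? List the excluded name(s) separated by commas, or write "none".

A candidate is excluded only if no genotype consistent with his phenotype could produce a type AB, Rh-negative child with a type B, Rh-negative mother.
Anders (type O, Rh+): no genotype consistent with that phenotype can produce a type-AB Rh- child with a type-B mother.
Lorenzo (type B, Rh+): no genotype consistent with that phenotype can produce a type-AB Rh- child with a type-B mother.

Anders, Lorenzo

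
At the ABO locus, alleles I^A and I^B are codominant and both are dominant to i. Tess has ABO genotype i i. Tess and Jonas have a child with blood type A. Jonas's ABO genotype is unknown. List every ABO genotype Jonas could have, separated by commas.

For each candidate genotype of Jonas, check whether crossing it with i i can produce every observed child phenotype.
  I^A I^A → possible child types {A} ✓
  I^A I^B → possible child types {A, B} ✓
  I^A i → possible child types {O, A} ✓
  I^B I^B → possible child types {B} ✗
  I^B i → possible child types {O, B} ✗
  i i → possible child types {O} ✗

I^A I^A, I^A I^B, I^A i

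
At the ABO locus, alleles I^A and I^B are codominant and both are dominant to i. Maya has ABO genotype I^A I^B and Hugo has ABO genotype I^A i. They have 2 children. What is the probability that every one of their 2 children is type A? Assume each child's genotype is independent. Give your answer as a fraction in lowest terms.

ABO cross I^A I^B × I^A i → 1/2 A, 1/4 B, 1/4 AB.
So P(type A) = 1/2 per child.
All 2 independent: (1/2)^2 = 1/4.

1/4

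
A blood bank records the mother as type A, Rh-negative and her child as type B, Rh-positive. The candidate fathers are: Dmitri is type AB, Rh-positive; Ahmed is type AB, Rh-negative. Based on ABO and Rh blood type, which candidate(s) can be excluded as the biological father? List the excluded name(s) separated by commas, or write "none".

Ahmed

A candidate is excluded only if no genotype consistent with his phenotype could produce a type B, Rh-positive child with a type A, Rh-negative mother.
Ahmed (type AB, Rh-): no genotype consistent with that phenotype can produce a type-B Rh+ child with a type-A mother.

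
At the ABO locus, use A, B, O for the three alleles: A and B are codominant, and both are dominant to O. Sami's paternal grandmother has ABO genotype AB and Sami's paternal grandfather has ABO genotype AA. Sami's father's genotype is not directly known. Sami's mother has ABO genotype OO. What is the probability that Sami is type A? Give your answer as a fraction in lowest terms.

3/4

Sami's father's ABO genotype from AB × AA: 1/2 AA, 1/2 AB.
Crossing each possibility with the mother OO and summing P(type A): 1/2·1 + 1/2·1/2 = 3/4.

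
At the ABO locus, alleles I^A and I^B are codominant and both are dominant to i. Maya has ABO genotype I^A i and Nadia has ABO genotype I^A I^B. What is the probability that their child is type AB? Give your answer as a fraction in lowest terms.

ABO cross I^A i × I^A I^B → offspring phenotypes: 1/2 A, 1/4 B, 1/4 AB.
So P(type AB) = 1/4.

1/4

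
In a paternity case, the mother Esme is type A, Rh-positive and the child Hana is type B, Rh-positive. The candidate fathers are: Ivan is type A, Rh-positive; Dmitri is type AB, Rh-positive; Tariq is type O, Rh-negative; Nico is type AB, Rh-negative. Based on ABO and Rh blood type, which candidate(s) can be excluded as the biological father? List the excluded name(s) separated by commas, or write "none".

A candidate is excluded only if no genotype consistent with his phenotype could produce a type B, Rh-positive child with a type A, Rh-positive mother.
Ivan (type A, Rh+): no genotype consistent with that phenotype can produce a type-B Rh+ child with a type-A mother.
Tariq (type O, Rh-): no genotype consistent with that phenotype can produce a type-B Rh+ child with a type-A mother.

Ivan, Tariq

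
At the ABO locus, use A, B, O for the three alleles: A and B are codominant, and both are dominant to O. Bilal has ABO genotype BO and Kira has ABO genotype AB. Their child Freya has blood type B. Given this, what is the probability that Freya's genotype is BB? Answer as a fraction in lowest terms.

1/2

Cross BO × AB → 1/4 AB, 1/4 AO, 1/4 BB, 1/4 BO.
Type-B genotypes among offspring: BB (1/4), BO (1/4); total 1/2.
P(BB | type B) = (1/4) / (1/2) = 1/2.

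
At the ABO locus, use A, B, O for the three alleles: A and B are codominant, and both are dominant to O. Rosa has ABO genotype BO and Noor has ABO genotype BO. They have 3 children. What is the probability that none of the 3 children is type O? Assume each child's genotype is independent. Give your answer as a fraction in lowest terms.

27/64

ABO cross BO × BO → 1/4 O, 3/4 B.
So P(type O) = 1/4 per child.
P(not type O) = 3/4 for one child; (3/4)^3 = 27/64.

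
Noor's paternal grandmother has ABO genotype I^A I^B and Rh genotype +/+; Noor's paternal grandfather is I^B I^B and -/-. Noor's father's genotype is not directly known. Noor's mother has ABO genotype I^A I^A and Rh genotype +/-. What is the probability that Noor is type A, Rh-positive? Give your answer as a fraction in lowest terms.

3/16

Noor's father's ABO genotype from I^A I^B × I^B I^B: 1/2 I^A I^B, 1/2 I^B I^B.
Crossing each possibility with the mother I^A I^A and summing P(type A): 1/2·1/2 + 1/2·0 = 1/4.
Similarly for Rh via the father's Rh distribution: P(Rh+) = 3/4.
Independent loci: 1/4 × 3/4 = 3/16.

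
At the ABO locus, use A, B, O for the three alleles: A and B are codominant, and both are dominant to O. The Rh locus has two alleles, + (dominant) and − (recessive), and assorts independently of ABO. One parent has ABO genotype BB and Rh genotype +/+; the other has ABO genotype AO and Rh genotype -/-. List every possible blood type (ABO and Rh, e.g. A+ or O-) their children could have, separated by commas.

B+, AB+

Gametes from BB × AO give offspring ABO genotypes AB, BO, i.e. phenotypes B, AB.
Rh cross +/+ × -/- → phenotypes Rh+.
Combining independently: B+, AB+.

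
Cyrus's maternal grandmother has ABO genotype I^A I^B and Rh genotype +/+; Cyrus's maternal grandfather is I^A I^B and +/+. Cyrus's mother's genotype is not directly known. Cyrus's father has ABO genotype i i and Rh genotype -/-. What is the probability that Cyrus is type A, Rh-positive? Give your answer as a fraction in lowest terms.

1/2

Cyrus's mother's ABO genotype from I^A I^B × I^A I^B: 1/4 I^A I^A, 1/2 I^A I^B, 1/4 I^B I^B.
Crossing each possibility with the father i i and summing P(type A): 1/4·1 + 1/2·1/2 + 1/4·0 = 1/2.
Similarly for Rh via the mother's Rh distribution: P(Rh+) = 1.
Independent loci: 1/2 × 1 = 1/2.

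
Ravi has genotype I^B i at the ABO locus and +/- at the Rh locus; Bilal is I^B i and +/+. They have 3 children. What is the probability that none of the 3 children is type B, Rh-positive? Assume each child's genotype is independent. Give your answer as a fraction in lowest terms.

1/64

ABO cross I^B i × I^B i → 1/4 O, 3/4 B.
Rh cross +/- × +/+ → 1 Rh+; so P(type B, Rh-positive) = 3/4 × 1 = 3/4 per child.
P(not type B, Rh-positive) = 1/4 for one child; (1/4)^3 = 1/64.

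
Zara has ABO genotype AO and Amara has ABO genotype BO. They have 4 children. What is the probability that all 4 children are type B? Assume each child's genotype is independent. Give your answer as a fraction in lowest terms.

ABO cross AO × BO → 1/4 O, 1/4 A, 1/4 B, 1/4 AB.
So P(type B) = 1/4 per child.
All 4 independent: (1/4)^4 = 1/256.

1/256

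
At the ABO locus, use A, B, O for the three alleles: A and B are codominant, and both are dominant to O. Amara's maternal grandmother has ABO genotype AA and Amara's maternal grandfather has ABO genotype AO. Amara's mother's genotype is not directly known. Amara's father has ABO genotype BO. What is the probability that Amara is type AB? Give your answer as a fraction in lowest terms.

Amara's mother's ABO genotype from AA × AO: 1/2 AA, 1/2 AO.
Crossing each possibility with the father BO and summing P(type AB): 1/2·1/2 + 1/2·1/4 = 3/8.

3/8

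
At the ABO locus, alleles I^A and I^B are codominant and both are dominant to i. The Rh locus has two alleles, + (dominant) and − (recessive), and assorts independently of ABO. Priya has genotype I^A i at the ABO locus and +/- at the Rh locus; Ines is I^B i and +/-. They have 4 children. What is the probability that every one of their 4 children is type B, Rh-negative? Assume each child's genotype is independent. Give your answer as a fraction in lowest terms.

1/65536

ABO cross I^A i × I^B i → 1/4 O, 1/4 A, 1/4 B, 1/4 AB.
Rh cross +/- × +/- → 3/4 Rh+, 1/4 Rh-; so P(type B, Rh-negative) = 1/4 × 1/4 = 1/16 per child.
All 4 independent: (1/16)^4 = 1/65536.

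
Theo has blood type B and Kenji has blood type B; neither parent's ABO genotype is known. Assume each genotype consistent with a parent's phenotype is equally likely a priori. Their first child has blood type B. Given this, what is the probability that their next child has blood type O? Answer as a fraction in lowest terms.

Possible genotypes: Theo ∈ {BB, BO}; Kenji ∈ {BB, BO}.
Weight each parental genotype pair by prior × P(type-B child):
  BB × BB: posterior weight 4/15; P(next child type O) = 0.
  BB × BO: posterior weight 4/15; P(next child type O) = 0.
  BO × BB: posterior weight 4/15; P(next child type O) = 0.
  BO × BO: posterior weight 1/5; P(next child type O) = 1/4.
Weighted sum = 1/20.

1/20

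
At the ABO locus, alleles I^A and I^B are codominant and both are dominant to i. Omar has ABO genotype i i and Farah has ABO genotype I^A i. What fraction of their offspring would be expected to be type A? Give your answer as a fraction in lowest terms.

ABO cross i i × I^A i → offspring phenotypes: 1/2 O, 1/2 A.
So P(type A) = 1/2.

1/2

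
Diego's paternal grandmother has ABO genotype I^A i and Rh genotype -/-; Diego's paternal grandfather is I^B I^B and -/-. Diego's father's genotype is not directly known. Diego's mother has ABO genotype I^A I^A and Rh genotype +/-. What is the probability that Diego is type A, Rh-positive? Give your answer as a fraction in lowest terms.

Diego's father's ABO genotype from I^A i × I^B I^B: 1/2 I^A I^B, 1/2 I^B i.
Crossing each possibility with the mother I^A I^A and summing P(type A): 1/2·1/2 + 1/2·1/2 = 1/2.
Similarly for Rh via the father's Rh distribution: P(Rh+) = 1/2.
Independent loci: 1/2 × 1/2 = 1/4.

1/4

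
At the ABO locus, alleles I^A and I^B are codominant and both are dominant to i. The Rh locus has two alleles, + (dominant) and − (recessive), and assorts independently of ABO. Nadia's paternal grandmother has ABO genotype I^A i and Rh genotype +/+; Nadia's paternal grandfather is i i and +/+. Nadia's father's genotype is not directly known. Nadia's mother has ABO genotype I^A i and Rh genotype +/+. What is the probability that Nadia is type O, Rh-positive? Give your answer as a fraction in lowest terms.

3/8

Nadia's father's ABO genotype from I^A i × i i: 1/2 I^A i, 1/2 i i.
Crossing each possibility with the mother I^A i and summing P(type O): 1/2·1/4 + 1/2·1/2 = 3/8.
Similarly for Rh via the father's Rh distribution: P(Rh+) = 1.
Independent loci: 3/8 × 1 = 3/8.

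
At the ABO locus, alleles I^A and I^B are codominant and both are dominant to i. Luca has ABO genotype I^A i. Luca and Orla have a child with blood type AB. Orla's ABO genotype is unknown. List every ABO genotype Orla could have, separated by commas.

I^A I^B, I^B I^B, I^B i

For each candidate genotype of Orla, check whether crossing it with I^A i can produce every observed child phenotype.
  I^A I^A → possible child types {A} ✗
  I^A I^B → possible child types {A, B, AB} ✓
  I^A i → possible child types {O, A} ✗
  I^B I^B → possible child types {B, AB} ✓
  I^B i → possible child types {O, A, B, AB} ✓
  i i → possible child types {O, A} ✗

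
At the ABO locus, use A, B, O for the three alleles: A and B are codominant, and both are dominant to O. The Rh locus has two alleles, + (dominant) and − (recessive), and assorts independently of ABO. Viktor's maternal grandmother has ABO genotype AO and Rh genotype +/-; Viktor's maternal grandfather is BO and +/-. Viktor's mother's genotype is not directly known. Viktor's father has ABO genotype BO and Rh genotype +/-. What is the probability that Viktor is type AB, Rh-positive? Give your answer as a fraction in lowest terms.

Viktor's mother's ABO genotype from AO × BO: 1/4 AB, 1/4 AO, 1/4 BO, 1/4 OO.
Crossing each possibility with the father BO and summing P(type AB): 1/4·1/4 + 1/4·1/4 + 1/4·0 + 1/4·0 = 1/8.
Similarly for Rh via the mother's Rh distribution: P(Rh+) = 3/4.
Independent loci: 1/8 × 3/4 = 3/32.

3/32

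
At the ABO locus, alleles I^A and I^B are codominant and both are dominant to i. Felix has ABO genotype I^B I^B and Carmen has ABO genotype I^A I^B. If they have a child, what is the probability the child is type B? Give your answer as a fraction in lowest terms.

ABO cross I^B I^B × I^A I^B → offspring phenotypes: 1/2 B, 1/2 AB.
So P(type B) = 1/2.

1/2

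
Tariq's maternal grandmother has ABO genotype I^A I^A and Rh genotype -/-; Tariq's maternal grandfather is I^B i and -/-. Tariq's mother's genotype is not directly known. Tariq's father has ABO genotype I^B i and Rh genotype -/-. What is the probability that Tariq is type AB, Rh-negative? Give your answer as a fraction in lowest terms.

1/4

Tariq's mother's ABO genotype from I^A I^A × I^B i: 1/2 I^A I^B, 1/2 I^A i.
Crossing each possibility with the father I^B i and summing P(type AB): 1/2·1/4 + 1/2·1/4 = 1/4.
Similarly for Rh via the mother's Rh distribution: P(Rh-) = 1.
Independent loci: 1/4 × 1 = 1/4.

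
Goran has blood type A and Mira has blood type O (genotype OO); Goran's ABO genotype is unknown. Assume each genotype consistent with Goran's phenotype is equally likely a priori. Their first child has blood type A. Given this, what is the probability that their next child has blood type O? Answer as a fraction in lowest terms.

1/6

Possible genotypes: Goran ∈ {AA, AO}; Mira ∈ {OO}.
Weight each parental genotype pair by prior × P(type-A child):
  AA × OO: posterior weight 2/3; P(next child type O) = 0.
  AO × OO: posterior weight 1/3; P(next child type O) = 1/2.
Weighted sum = 1/6.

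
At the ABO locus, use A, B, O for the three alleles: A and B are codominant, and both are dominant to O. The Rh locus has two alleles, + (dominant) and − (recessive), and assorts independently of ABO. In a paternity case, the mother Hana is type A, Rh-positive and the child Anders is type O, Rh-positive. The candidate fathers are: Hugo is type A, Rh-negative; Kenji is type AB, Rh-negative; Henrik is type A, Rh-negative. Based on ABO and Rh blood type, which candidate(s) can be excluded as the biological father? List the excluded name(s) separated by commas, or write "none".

Kenji

A candidate is excluded only if no genotype consistent with his phenotype could produce a type O, Rh-positive child with a type A, Rh-positive mother.
Kenji (type AB, Rh-): no genotype consistent with that phenotype can produce a type-O Rh+ child with a type-A mother.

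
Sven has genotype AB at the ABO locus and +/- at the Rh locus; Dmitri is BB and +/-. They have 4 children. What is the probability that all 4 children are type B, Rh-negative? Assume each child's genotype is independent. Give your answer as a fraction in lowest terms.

1/4096

ABO cross AB × BB → 1/2 B, 1/2 AB.
Rh cross +/- × +/- → 3/4 Rh+, 1/4 Rh-; so P(type B, Rh-negative) = 1/2 × 1/4 = 1/8 per child.
All 4 independent: (1/8)^4 = 1/4096.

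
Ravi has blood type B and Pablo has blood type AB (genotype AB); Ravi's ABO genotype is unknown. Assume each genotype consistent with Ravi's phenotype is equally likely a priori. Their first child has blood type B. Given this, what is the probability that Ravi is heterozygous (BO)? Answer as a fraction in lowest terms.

Possible genotypes: Ravi ∈ {BB, BO}; Pablo ∈ {AB}.
Weight each parental genotype pair by prior × P(type-B child):
  BB × AB: posterior weight 1/2.
  BO × AB: posterior weight 1/2.
Sum the posterior weight over pairs where Ravi is BO: 1/2.

1/2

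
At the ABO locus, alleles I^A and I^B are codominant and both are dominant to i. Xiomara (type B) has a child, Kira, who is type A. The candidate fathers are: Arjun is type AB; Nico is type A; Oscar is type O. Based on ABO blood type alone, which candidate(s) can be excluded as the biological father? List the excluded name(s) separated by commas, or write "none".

Oscar

A candidate is excluded only if no genotype consistent with his phenotype could produce a type A child with a type B mother.
Oscar (type O): no genotype consistent with that phenotype can produce a type-A child with a type-B mother.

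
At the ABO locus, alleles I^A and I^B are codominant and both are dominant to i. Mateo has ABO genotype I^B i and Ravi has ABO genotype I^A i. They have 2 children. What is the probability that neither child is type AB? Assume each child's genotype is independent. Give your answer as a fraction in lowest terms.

ABO cross I^B i × I^A i → 1/4 O, 1/4 A, 1/4 B, 1/4 AB.
So P(type AB) = 1/4 per child.
P(not type AB) = 3/4 for one child; (3/4)^2 = 9/16.

9/16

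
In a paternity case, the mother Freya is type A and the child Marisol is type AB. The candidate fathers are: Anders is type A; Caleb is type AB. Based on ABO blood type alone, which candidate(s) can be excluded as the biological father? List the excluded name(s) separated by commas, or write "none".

A candidate is excluded only if no genotype consistent with his phenotype could produce a type AB child with a type A mother.
Anders (type A): no genotype consistent with that phenotype can produce a type-AB child with a type-A mother.

Anders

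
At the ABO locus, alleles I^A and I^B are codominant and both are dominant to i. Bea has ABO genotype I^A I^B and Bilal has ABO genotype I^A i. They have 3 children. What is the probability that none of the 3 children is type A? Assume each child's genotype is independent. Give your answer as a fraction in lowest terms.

ABO cross I^A I^B × I^A i → 1/2 A, 1/4 B, 1/4 AB.
So P(type A) = 1/2 per child.
P(not type A) = 1/2 for one child; (1/2)^3 = 1/8.

1/8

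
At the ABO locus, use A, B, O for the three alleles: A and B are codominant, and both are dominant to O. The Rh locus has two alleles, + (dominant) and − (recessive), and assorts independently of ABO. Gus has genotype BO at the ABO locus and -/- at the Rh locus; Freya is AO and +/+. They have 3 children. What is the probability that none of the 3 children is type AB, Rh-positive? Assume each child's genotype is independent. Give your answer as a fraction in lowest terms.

ABO cross BO × AO → 1/4 O, 1/4 A, 1/4 B, 1/4 AB.
Rh cross -/- × +/+ → 1 Rh+; so P(type AB, Rh-positive) = 1/4 × 1 = 1/4 per child.
P(not type AB, Rh-positive) = 3/4 for one child; (3/4)^3 = 27/64.

27/64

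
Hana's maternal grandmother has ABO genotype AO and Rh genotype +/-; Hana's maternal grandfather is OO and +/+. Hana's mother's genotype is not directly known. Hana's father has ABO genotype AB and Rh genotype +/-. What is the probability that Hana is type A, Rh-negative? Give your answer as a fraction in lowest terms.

Hana's mother's ABO genotype from AO × OO: 1/2 AO, 1/2 OO.
Crossing each possibility with the father AB and summing P(type A): 1/2·1/2 + 1/2·1/2 = 1/2.
Similarly for Rh via the mother's Rh distribution: P(Rh-) = 1/8.
Independent loci: 1/2 × 1/8 = 1/16.

1/16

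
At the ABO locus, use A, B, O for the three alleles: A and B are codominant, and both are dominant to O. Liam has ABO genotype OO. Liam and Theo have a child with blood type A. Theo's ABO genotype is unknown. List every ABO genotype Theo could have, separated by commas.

For each candidate genotype of Theo, check whether crossing it with OO can produce every observed child phenotype.
  AA → possible child types {A} ✓
  AB → possible child types {A, B} ✓
  AO → possible child types {O, A} ✓
  BB → possible child types {B} ✗
  BO → possible child types {O, B} ✗
  OO → possible child types {O} ✗

AA, AB, AO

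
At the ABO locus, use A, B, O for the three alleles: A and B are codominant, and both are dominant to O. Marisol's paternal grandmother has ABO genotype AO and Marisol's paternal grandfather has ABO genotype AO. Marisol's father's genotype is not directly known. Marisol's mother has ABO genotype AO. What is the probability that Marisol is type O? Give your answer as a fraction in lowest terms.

Marisol's father's ABO genotype from AO × AO: 1/4 AA, 1/2 AO, 1/4 OO.
Crossing each possibility with the mother AO and summing P(type O): 1/4·0 + 1/2·1/4 + 1/4·1/2 = 1/4.

1/4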